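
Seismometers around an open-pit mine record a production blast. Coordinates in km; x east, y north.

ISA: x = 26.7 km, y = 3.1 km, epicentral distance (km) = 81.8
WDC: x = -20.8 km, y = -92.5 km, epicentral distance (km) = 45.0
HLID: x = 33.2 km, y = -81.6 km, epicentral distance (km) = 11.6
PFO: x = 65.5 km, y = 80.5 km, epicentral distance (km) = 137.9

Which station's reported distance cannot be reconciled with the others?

PFO

Solve using three stations at a time. Using ISA, WDC, HLID (subtract circle equations pairwise → linear system) gives (x, y) ≈ (22.0, -78.6).
Distances from that point to each station vs reported:
  ISA: calculated 81.8 vs reported 81.8 → residual 0.0 km
  WDC: calculated 45.0 vs reported 45.0 → residual 0.0 km
  HLID: calculated 11.6 vs reported 11.6 → residual 0.0 km
  PFO: calculated 164.9 vs reported 137.9 → residual 27.0 km
ISA, WDC, HLID are mutually consistent (residuals ≈ 0); PFO is off by 27.0 km.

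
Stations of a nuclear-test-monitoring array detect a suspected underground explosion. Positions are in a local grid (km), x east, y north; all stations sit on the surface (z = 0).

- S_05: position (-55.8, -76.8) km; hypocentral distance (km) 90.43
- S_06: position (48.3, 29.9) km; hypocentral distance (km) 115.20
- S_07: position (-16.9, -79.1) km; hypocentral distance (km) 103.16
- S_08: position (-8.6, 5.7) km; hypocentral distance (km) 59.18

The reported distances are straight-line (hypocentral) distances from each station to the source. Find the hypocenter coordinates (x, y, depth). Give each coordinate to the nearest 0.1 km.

(-62.8, 10.3, 23.3)

Each station gives a sphere (x−x_i)² + (y−y_i)² + z² = d_i² (stations at z=0).
Subtracting the S_05 sphere from S_06 and S_07: z² cancels, leaving linear equations in x and y:
208.2 x + 213.4 y = -10878.44
77.8 x − 4.6 y = -4933.86
Solving: x ≈ -62.808, y ≈ 10.301 km (keep extra digits for the depth step; rounded: -62.8, 10.3).
Then from the S_05 sphere: z² = 90.43² − (x + 55.8)² − (y + 76.8)² with x = -62.808, y = 10.301, so z ≈ 23.279 ≈ 23.3 km.
Check against S_08 (with the unrounded solution): distance 59.17 ≈ 59.18 km. ✓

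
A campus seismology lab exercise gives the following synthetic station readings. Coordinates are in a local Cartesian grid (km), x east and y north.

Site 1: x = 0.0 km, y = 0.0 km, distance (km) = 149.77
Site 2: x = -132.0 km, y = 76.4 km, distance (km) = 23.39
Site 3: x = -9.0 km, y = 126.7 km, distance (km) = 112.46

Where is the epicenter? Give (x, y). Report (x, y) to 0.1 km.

Circle about each station: x² + y² = 149.77²; (x + 132.0)² + (y − 76.4)² = 23.39²; (x + 9.0)² + (y − 126.7)² = 112.46².
Subtracting the Site 1 equation from the Site 2 and Site 3 equations removes the quadratic terms:
-264.0 x + 152.8 y = 45144.92
-18.0 x + 253.4 y = 25917.69
Solving the 2×2 system: x ≈ -116.6, y ≈ 94.0 km.

-116.6 km east, 94.0 km north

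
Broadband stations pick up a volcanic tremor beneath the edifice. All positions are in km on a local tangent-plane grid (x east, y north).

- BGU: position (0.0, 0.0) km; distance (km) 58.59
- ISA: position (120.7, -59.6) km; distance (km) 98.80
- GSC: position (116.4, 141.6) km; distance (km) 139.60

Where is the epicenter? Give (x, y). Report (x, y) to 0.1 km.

Circle about each station: x² + y² = 58.59²; (x − 120.7)² + (y + 59.6)² = 98.80²; (x − 116.4)² + (y − 141.6)² = 139.60².
Subtracting the BGU equation from the ISA and GSC equations removes the quadratic terms:
241.4 x − 119.2 y = 11792.00
232.8 x + 283.2 y = 17544.15
Solving the 2×2 system: x ≈ 56.5, y ≈ 15.5 km.

(56.5, 15.5)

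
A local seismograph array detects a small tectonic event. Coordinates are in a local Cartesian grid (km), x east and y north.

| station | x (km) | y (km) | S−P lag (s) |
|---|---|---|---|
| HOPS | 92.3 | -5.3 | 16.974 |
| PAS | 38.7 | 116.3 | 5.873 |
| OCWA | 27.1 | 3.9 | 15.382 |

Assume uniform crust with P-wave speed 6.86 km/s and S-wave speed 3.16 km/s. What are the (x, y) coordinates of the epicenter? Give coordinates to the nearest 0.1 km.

Distance from S−P lag: d = Δt · v_P v_S / (v_P − v_S) = Δt · (6.86·3.16)/(6.86−3.16) ≈ 5.8588·Δt.
So d_HOPS = 99.45, d_PAS = 34.41, d_OCWA = 90.12 km.
Circle about each station: (x − 92.3)² + (y + 5.3)² = 99.45²; (x − 38.7)² + (y − 116.3)² = 34.41²; (x − 27.1)² + (y − 3.9)² = 90.12².
Subtracting the HOPS equation from the PAS and OCWA equations removes the quadratic terms:
-107.2 x + 243.2 y = 15182.25
-130.4 x + 18.4 y = -6029.07
Solving the 2×2 system: x ≈ 58.7, y ≈ 88.3 km.

(58.7, 88.3)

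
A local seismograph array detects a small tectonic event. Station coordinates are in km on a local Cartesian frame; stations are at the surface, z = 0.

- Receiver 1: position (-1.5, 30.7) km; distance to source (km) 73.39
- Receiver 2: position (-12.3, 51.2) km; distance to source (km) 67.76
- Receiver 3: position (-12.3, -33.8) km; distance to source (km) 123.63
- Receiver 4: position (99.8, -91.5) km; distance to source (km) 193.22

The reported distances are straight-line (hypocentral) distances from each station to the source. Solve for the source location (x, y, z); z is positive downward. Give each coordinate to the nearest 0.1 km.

Each station gives a sphere (x−x_i)² + (y−y_i)² + z² = d_i² (stations at z=0).
Subtracting the Receiver 1 sphere from Receiver 2 and Receiver 3: z² cancels, leaving linear equations in x and y:
-21.6 x + 41.0 y = 2622.66
-21.6 x − 129.0 y = -9549.29
Solving: x ≈ 14.487, y ≈ 71.600 km (keep extra digits for the depth step; rounded: 14.5, 71.6).
Then from the Receiver 1 sphere: z² = 73.39² − (x + 1.5)² − (y − 30.7)² with x = 14.487, y = 71.600, so z ≈ 58.802 ≈ 58.8 km.

(14.5, 71.6, 58.8)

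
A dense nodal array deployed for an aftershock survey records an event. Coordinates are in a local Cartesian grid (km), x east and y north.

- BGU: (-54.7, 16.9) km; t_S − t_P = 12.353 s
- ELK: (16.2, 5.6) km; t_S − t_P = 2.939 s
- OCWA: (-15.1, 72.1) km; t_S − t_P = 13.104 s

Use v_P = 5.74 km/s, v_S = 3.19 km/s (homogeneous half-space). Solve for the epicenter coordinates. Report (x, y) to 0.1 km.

x ≈ 29.6 km, y ≈ -10.7 km

Distance from S−P lag: d = Δt · v_P v_S / (v_P − v_S) = Δt · (5.74·3.19)/(5.74−3.19) ≈ 7.1806·Δt.
So d_BGU = 88.70, d_ELK = 21.10, d_OCWA = 94.09 km.
Circle about each station: (x + 54.7)² + (y − 16.9)² = 88.70²; (x − 16.2)² + (y − 5.6)² = 21.10²; (x + 15.1)² + (y − 72.1)² = 94.09².
Subtracting the BGU equation from the ELK and OCWA equations removes the quadratic terms:
141.8 x − 22.6 y = 4438.58
79.2 x + 110.4 y = 1163.48
Solving the 2×2 system: x ≈ 29.6, y ≈ -10.7 km.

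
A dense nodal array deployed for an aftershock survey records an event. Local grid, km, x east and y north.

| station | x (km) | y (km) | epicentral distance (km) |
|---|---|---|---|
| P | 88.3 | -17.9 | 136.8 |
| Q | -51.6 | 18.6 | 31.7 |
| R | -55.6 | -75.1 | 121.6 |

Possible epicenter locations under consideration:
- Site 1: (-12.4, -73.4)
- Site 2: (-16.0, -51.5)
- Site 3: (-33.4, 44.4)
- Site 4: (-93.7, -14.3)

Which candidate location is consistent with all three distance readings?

Site 3

For each candidate, compare |candidate − station| to the reported distance:
Site 1: residuals P 21.8, Q 68.3, R 78.4 → max 78.4 km
Site 2: residuals P 27.2, Q 46.9, R 75.5 → max 75.5 km
Site 3: residuals P 0.1, Q 0.1, R 0.1 → max 0.1 km
Site 4: residuals P 45.2, Q 21.7, R 49.8 → max 49.8 km
Only Site 3 has all residuals ≈ 0.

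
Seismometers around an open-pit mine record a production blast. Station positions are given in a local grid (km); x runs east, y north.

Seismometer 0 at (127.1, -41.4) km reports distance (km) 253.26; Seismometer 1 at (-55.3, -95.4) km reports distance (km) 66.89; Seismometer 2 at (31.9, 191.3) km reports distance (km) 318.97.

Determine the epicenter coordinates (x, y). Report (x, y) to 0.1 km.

-121.8 km east, -88.2 km north

Circle about each station: (x − 127.1)² + (y + 41.4)² = 253.26²; (x + 55.3)² + (y + 95.4)² = 66.89²; (x − 31.9)² + (y − 191.3)² = 318.97².
Subtracting the Seismometer 0 equation from the Seismometer 1 and Seismometer 2 equations removes the quadratic terms:
-364.8 x − 108.0 y = 53957.24
-190.4 x + 465.4 y = -17856.30
Solving the 2×2 system: x ≈ -121.8, y ≈ -88.2 km.
Check against Seismometer 0 (with the unrounded x, y): √((x − 127.1)²+(y + 41.4)²) = 253.26 ≈ 253.26 km. ✓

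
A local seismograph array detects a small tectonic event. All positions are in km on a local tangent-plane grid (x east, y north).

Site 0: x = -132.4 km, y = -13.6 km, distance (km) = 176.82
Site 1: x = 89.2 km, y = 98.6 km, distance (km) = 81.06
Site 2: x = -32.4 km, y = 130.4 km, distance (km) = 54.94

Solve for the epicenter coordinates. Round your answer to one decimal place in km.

Circle about each station: (x + 132.4)² + (y + 13.6)² = 176.82²; (x − 89.2)² + (y − 98.6)² = 81.06²; (x + 32.4)² + (y − 130.4)² = 54.94².
Subtracting pairs of circle equations eliminates x²+y² and gives linear equations (the radical axes):
443.2 x + 224.4 y = 24658.47
200.0 x + 288.0 y = 28586.11
Solving the 2×2 system: x ≈ 8.3, y ≈ 93.5 km.
Check against Site 0 (with the unrounded x, y): √((x + 132.4)²+(y + 13.6)²) = 176.82 ≈ 176.82 km. ✓

8.3 km east, 93.5 km north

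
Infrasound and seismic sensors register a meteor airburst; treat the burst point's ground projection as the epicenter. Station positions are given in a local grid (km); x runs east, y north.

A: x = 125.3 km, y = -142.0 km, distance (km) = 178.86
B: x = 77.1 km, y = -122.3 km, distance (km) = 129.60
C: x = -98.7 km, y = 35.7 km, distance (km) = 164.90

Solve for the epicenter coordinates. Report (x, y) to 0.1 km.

Circle about each station: (x − 125.3)² + (y + 142.0)² = 178.86²; (x − 77.1)² + (y + 122.3)² = 129.60²; (x + 98.7)² + (y − 35.7)² = 164.90².
Subtracting the A equation from the B and C equations removes the quadratic terms:
-96.4 x + 39.4 y = 232.35
-448.0 x + 355.4 y = -20049.02
Solving the 2×2 system: x ≈ -52.5, y ≈ -122.6 km.

x ≈ -52.5 km, y ≈ -122.6 km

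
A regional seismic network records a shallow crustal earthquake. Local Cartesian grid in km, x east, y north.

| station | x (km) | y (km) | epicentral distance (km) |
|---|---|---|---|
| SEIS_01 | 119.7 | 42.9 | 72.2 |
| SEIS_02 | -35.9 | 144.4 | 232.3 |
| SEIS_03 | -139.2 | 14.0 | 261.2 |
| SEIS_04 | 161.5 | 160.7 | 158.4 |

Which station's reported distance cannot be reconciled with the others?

Solve using three stations at a time. Using SEIS_01, SEIS_02, SEIS_03 (subtract circle equations pairwise → linear system) gives (x, y) ≈ (118.4, -29.3).
Distances from that point to each station vs reported:
  SEIS_01: calculated 72.2 vs reported 72.2 → residual 0.0 km
  SEIS_02: calculated 232.3 vs reported 232.3 → residual 0.0 km
  SEIS_03: calculated 261.2 vs reported 261.2 → residual 0.0 km
  SEIS_04: calculated 194.8 vs reported 158.4 → residual 36.4 km
SEIS_01, SEIS_02, SEIS_03 are mutually consistent (residuals ≈ 0); SEIS_04 is off by 36.4 km.

SEIS_04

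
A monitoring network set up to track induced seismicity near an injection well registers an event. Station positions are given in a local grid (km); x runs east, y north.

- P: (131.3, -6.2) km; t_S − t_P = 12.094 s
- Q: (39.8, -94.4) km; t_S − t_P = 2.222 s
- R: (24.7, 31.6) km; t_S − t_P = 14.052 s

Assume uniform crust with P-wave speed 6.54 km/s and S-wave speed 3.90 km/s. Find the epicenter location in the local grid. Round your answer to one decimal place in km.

Distance from S−P lag: d = Δt · v_P v_S / (v_P − v_S) = Δt · (6.54·3.90)/(6.54−3.90) ≈ 9.6614·Δt.
So d_P = 116.84, d_Q = 21.47, d_R = 135.76 km.
Circle about each station: (x − 131.3)² + (y + 6.2)² = 116.84²; (x − 39.8)² + (y + 94.4)² = 21.47²; (x − 24.7)² + (y − 31.6)² = 135.76².
Subtracting pairs of circle equations eliminates x²+y² and gives linear equations (the radical axes):
-183.0 x − 176.4 y = 6407.89
-213.2 x + 75.6 y = -20448.67
Solving the 2×2 system: x ≈ 60.7, y ≈ -99.3 km.

(60.7, -99.3)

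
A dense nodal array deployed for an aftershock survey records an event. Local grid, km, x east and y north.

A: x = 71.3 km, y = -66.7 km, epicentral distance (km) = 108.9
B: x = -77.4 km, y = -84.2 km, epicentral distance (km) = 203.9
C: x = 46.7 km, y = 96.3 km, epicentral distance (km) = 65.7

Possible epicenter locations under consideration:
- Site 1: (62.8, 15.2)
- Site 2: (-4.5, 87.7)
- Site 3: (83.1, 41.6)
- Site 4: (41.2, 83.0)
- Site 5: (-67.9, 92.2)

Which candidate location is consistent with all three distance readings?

Site 3

For each candidate, compare |candidate − station| to the reported distance:
Site 1: residuals A 26.6, B 32.0, C 17.0 → max 32.0 km
Site 2: residuals A 63.1, B 17.2, C 13.8 → max 63.1 km
Site 3: residuals A 0.0, B 0.0, C 0.0 → max 0.0 km
Site 4: residuals A 43.8, B 1.1, C 51.3 → max 51.3 km
Site 5: residuals A 102.3, B 27.2, C 49.0 → max 102.3 km
Only Site 3 has all residuals ≈ 0.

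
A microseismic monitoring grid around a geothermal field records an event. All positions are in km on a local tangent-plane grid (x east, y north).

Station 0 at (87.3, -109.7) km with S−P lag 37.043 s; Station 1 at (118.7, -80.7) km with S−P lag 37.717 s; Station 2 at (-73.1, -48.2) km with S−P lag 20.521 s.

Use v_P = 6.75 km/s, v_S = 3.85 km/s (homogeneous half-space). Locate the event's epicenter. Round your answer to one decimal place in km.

Distance from S−P lag: d = Δt · v_P v_S / (v_P − v_S) = Δt · (6.75·3.85)/(6.75−3.85) ≈ 8.9612·Δt.
So d_Station 0 = 331.95, d_Station 1 = 337.99, d_Station 2 = 183.89 km.
Circle about each station: (x − 87.3)² + (y + 109.7)² = 331.95²; (x − 118.7)² + (y + 80.7)² = 337.99²; (x + 73.1)² + (y + 48.2)² = 183.89².
Subtracting the Station 0 equation from the Station 1 and Station 2 equations removes the quadratic terms:
62.8 x + 58.0 y = -3099.64
-320.8 x + 123.0 y = 64386.74
Solving the 2×2 system: x ≈ -156.3, y ≈ 115.8 km.
Check against Station 0 (with the unrounded x, y): √((x − 87.3)²+(y + 109.7)²) = 331.96 ≈ 331.95 km. ✓

x ≈ -156.3 km, y ≈ 115.8 km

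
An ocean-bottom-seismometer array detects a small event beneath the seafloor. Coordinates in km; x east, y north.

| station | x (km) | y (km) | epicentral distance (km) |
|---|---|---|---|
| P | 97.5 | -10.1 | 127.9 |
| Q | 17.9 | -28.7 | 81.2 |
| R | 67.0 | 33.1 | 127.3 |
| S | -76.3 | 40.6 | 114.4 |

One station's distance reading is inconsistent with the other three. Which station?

Q

Solve using three stations at a time. Using P, R, S (subtract circle equations pairwise → linear system) gives (x, y) ≈ (-20.6, -59.3).
Distances from that point to each station vs reported:
  P: calculated 127.9 vs reported 127.9 → residual 0.0 km
  Q: calculated 49.2 vs reported 81.2 → residual 32.0 km
  R: calculated 127.3 vs reported 127.3 → residual 0.0 km
  S: calculated 114.4 vs reported 114.4 → residual 0.0 km
P, R, S are mutually consistent (residuals ≈ 0); Q is off by 32.0 km.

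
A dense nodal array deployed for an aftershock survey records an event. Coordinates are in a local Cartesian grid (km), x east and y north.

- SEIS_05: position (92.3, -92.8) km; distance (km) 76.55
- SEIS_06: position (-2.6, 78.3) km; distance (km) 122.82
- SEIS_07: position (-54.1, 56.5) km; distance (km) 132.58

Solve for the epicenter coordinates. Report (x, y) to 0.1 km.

x ≈ 40.0 km, y ≈ -36.9 km

Circle about each station: (x − 92.3)² + (y + 92.8)² = 76.55²; (x + 2.6)² + (y − 78.3)² = 122.82²; (x + 54.1)² + (y − 56.5)² = 132.58².
Subtracting pairs of circle equations eliminates x²+y² and gives linear equations (the radical axes):
-189.8 x + 342.2 y = -20218.33
-292.8 x + 298.6 y = -22729.62
Solving the 2×2 system: x ≈ 40.0, y ≈ -36.9 km.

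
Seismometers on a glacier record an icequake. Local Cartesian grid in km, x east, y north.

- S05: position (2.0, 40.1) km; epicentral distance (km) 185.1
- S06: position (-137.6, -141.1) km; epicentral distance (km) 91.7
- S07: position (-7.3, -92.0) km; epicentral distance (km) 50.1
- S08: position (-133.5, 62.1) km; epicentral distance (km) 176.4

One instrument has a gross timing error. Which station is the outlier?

S05

Solve using three stations at a time. Using S06, S07, S08 (subtract circle equations pairwise → linear system) gives (x, y) ≈ (-57.2, -97.0).
Distances from that point to each station vs reported:
  S05: calculated 149.3 vs reported 185.1 → residual 35.8 km
  S06: calculated 91.7 vs reported 91.7 → residual 0.0 km
  S07: calculated 50.1 vs reported 50.1 → residual 0.0 km
  S08: calculated 176.4 vs reported 176.4 → residual 0.0 km
S06, S07, S08 are mutually consistent (residuals ≈ 0); S05 is off by 35.8 km.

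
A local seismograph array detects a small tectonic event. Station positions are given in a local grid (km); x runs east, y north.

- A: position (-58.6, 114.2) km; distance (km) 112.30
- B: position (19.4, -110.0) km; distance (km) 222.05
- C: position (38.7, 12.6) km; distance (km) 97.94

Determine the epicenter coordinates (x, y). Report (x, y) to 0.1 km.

53.6 km east, 109.4 km north

Circle about each station: (x + 58.6)² + (y − 114.2)² = 112.30²; (x − 19.4)² + (y + 110.0)² = 222.05²; (x − 38.7)² + (y − 12.6)² = 97.94².
Subtracting the A equation from the B and C equations removes the quadratic terms:
156.0 x − 448.4 y = -40694.15
194.6 x − 203.2 y = -11800.10
Solving the 2×2 system: x ≈ 53.6, y ≈ 109.4 km.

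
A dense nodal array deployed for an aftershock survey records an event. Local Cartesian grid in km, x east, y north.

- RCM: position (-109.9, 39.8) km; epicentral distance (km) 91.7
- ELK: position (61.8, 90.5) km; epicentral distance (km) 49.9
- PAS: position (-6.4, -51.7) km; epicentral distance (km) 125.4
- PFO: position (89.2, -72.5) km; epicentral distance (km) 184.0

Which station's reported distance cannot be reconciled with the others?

Solve using three stations at a time. Using RCM, PAS, PFO (subtract circle equations pairwise → linear system) gives (x, y) ≈ (-24.1, 72.5).
Distances from that point to each station vs reported:
  RCM: calculated 91.8 vs reported 91.7 → residual 0.1 km
  ELK: calculated 87.8 vs reported 49.9 → residual 37.9 km
  PAS: calculated 125.5 vs reported 125.4 → residual 0.1 km
  PFO: calculated 184.0 vs reported 184.0 → residual 0.0 km
RCM, PAS, PFO are mutually consistent (residuals ≈ 0); ELK is off by 37.9 km.

ELK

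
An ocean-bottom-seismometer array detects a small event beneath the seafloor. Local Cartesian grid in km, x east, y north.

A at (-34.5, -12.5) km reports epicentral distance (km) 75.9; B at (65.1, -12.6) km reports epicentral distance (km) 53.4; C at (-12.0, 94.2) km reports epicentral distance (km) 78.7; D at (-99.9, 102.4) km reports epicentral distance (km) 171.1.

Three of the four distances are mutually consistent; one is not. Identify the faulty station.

D

Solve using three stations at a time. Using A, B, C (subtract circle equations pairwise → linear system) gives (x, y) ≈ (29.9, 27.6).
Distances from that point to each station vs reported:
  A: calculated 75.9 vs reported 75.9 → residual 0.0 km
  B: calculated 53.4 vs reported 53.4 → residual 0.0 km
  C: calculated 78.7 vs reported 78.7 → residual 0.0 km
  D: calculated 149.8 vs reported 171.1 → residual 21.3 km
A, B, C are mutually consistent (residuals ≈ 0); D is off by 21.3 km.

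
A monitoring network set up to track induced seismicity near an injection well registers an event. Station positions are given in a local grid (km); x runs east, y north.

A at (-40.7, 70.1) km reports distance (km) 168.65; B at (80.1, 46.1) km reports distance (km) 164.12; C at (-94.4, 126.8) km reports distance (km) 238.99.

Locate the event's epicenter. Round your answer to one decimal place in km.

Circle about each station: (x + 40.7)² + (y − 70.1)² = 168.65²; (x − 80.1)² + (y − 46.1)² = 164.12²; (x + 94.4)² + (y − 126.8)² = 238.99².
Subtracting the A equation from the B and C equations removes the quadratic terms:
241.6 x − 48.0 y = 3478.17
-107.4 x + 113.4 y = -10254.30
Solving the 2×2 system: x ≈ -4.4, y ≈ -94.6 km.
Check against A (with the unrounded x, y): √((x + 40.7)²+(y − 70.1)²) = 168.64 ≈ 168.65 km. ✓

(-4.4, -94.6)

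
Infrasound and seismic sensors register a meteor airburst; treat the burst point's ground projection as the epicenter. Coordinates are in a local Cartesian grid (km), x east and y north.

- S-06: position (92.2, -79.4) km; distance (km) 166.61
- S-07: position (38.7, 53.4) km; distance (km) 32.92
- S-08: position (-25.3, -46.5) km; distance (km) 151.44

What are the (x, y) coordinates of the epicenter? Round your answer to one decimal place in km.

Circle about each station: (x − 92.2)² + (y + 79.4)² = 166.61²; (x − 38.7)² + (y − 53.4)² = 32.92²; (x + 25.3)² + (y + 46.5)² = 151.44².
Subtracting pairs of circle equations eliminates x²+y² and gives linear equations (the radical axes):
-107.0 x + 265.6 y = 16219.22
-235.0 x + 65.8 y = -7178.04
Solving the 2×2 system: x ≈ 53.7, y ≈ 82.7 km.

(53.7, 82.7)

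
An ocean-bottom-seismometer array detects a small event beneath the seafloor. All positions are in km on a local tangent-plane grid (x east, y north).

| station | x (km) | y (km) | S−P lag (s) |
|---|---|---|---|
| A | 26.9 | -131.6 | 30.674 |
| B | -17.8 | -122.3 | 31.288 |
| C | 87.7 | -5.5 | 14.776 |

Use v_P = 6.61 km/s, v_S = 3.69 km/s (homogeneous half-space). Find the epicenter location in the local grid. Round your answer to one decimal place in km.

Distance from S−P lag: d = Δt · v_P v_S / (v_P − v_S) = Δt · (6.61·3.69)/(6.61−3.69) ≈ 8.3530·Δt.
So d_A = 256.22, d_B = 261.35, d_C = 123.42 km.
Circle about each station: (x − 26.9)² + (y + 131.6)² = 256.22²; (x + 17.8)² + (y + 122.3)² = 261.35²; (x − 87.7)² + (y + 5.5)² = 123.42².
Subtracting the A equation from the B and C equations removes the quadratic terms:
-89.4 x + 18.6 y = -5423.17
121.6 x + 252.2 y = 40095.56
Solving the 2×2 system: x ≈ 85.2, y ≈ 117.9 km.

x ≈ 85.2 km, y ≈ 117.9 km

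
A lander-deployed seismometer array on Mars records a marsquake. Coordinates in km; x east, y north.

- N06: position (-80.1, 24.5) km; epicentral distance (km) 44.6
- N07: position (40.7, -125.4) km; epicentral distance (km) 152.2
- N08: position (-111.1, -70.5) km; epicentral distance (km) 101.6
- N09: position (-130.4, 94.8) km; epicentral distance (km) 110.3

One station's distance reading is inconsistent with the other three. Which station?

Solve using three stations at a time. Using N06, N07, N08 (subtract circle equations pairwise → linear system) gives (x, y) ≈ (-41.0, 3.0).
Distances from that point to each station vs reported:
  N06: calculated 44.6 vs reported 44.6 → residual 0.0 km
  N07: calculated 152.2 vs reported 152.2 → residual 0.0 km
  N08: calculated 101.6 vs reported 101.6 → residual 0.0 km
  N09: calculated 128.1 vs reported 110.3 → residual 17.8 km
N06, N07, N08 are mutually consistent (residuals ≈ 0); N09 is off by 17.8 km.

N09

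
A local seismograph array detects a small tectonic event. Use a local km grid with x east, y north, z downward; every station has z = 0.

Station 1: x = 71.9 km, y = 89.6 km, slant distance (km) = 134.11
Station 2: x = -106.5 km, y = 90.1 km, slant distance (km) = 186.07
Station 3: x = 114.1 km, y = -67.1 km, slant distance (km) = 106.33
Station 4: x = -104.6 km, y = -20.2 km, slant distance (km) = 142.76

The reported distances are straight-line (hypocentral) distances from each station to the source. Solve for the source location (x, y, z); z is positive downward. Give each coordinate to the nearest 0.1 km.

Each station gives a sphere (x−x_i)² + (y−y_i)² + z² = d_i² (stations at z=0).
Subtracting the Station 1 sphere from Station 2 and Station 3: z² cancels, leaving linear equations in x and y:
-356.8 x + 1.0 y = -10374.06
84.4 x − 313.4 y = 11002.87
Solving: x ≈ 28.999, y ≈ -27.299 km (keep extra digits for the depth step; rounded: 29.0, -27.3).
Then from the Station 1 sphere: z² = 134.11² − (x − 71.9)² − (y − 89.6)² with x = 28.999, y = -27.299, so z ≈ 49.796 ≈ 49.8 km.

(29.0, -27.3, 49.8)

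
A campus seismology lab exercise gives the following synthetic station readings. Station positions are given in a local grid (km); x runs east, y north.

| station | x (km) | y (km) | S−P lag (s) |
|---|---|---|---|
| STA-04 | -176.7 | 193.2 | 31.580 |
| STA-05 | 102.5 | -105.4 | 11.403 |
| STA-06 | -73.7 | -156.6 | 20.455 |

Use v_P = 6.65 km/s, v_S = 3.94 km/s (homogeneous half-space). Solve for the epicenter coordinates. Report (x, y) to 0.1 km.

x ≈ 54.6 km, y ≈ -6.1 km

Distance from S−P lag: d = Δt · v_P v_S / (v_P − v_S) = Δt · (6.65·3.94)/(6.65−3.94) ≈ 9.6683·Δt.
So d_STA-04 = 305.32, d_STA-05 = 110.25, d_STA-06 = 197.76 km.
Circle about each station: (x + 176.7)² + (y − 193.2)² = 305.32²; (x − 102.5)² + (y + 105.4)² = 110.25²; (x + 73.7)² + (y + 156.6)² = 197.76².
Subtracting pairs of circle equations eliminates x²+y² and gives linear equations (the radical axes):
558.4 x − 597.2 y = 34131.52
206.0 x − 699.6 y = 15517.40
Solving the 2×2 system: x ≈ 54.6, y ≈ -6.1 km.
Check against STA-04 (with the unrounded x, y): √((x + 176.7)²+(y − 193.2)²) = 305.32 ≈ 305.32 km. ✓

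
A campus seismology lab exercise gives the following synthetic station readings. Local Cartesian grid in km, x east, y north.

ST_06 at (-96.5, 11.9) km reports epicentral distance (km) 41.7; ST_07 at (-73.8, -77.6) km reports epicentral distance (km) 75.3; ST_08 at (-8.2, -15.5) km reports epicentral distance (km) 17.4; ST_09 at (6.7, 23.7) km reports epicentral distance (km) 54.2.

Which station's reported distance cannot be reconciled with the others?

ST_06

Solve using three stations at a time. Using ST_07, ST_08, ST_09 (subtract circle equations pairwise → linear system) gives (x, y) ≈ (-24.9, -20.3).
Distances from that point to each station vs reported:
  ST_06: calculated 78.5 vs reported 41.7 → residual 36.8 km
  ST_07: calculated 75.3 vs reported 75.3 → residual 0.0 km
  ST_08: calculated 17.4 vs reported 17.4 → residual 0.0 km
  ST_09: calculated 54.2 vs reported 54.2 → residual 0.0 km
ST_07, ST_08, ST_09 are mutually consistent (residuals ≈ 0); ST_06 is off by 36.8 km.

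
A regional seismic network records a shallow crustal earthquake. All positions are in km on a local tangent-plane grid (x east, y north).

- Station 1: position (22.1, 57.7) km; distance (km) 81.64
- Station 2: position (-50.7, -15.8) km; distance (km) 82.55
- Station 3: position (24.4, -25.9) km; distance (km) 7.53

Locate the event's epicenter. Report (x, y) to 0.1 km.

x ≈ 31.5 km, y ≈ -23.4 km

Circle about each station: (x − 22.1)² + (y − 57.7)² = 81.64²; (x + 50.7)² + (y + 15.8)² = 82.55²; (x − 24.4)² + (y + 25.9)² = 7.53².
Subtracting the Station 1 equation from the Station 2 and Station 3 equations removes the quadratic terms:
-145.6 x − 147.0 y = -1146.98
4.6 x − 167.2 y = 4056.86
Solving the 2×2 system: x ≈ 31.5, y ≈ -23.4 km.
Check against Station 1 (with the unrounded x, y): √((x − 22.1)²+(y − 57.7)²) = 81.64 ≈ 81.64 km. ✓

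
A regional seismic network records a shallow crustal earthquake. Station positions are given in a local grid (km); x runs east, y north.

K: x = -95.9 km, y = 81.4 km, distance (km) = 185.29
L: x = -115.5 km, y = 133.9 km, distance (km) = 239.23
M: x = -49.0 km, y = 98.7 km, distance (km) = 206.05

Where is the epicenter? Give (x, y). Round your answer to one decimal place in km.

Circle about each station: (x + 95.9)² + (y − 81.4)² = 185.29²; (x + 115.5)² + (y − 133.9)² = 239.23²; (x + 49.0)² + (y − 98.7)² = 206.05².
Subtracting pairs of circle equations eliminates x²+y² and gives linear equations (the radical axes):
-39.2 x + 105.0 y = -7451.92
93.8 x + 34.6 y = -11804.30
Solving the 2×2 system: x ≈ -87.6, y ≈ -103.7 km.

-87.6 km east, -103.7 km north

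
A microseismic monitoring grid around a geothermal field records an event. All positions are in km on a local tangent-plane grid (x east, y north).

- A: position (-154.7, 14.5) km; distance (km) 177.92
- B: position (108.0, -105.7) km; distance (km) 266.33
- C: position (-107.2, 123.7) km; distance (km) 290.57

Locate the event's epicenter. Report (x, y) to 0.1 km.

-152.0 km east, -163.4 km north

Circle about each station: (x + 154.7)² + (y − 14.5)² = 177.92²; (x − 108.0)² + (y + 105.7)² = 266.33²; (x + 107.2)² + (y − 123.7)² = 290.57².
Subtracting pairs of circle equations eliminates x²+y² and gives linear equations (the radical axes):
525.4 x − 240.4 y = -40581.99
95.0 x + 218.4 y = -50124.21
Solving the 2×2 system: x ≈ -152.0, y ≈ -163.4 km.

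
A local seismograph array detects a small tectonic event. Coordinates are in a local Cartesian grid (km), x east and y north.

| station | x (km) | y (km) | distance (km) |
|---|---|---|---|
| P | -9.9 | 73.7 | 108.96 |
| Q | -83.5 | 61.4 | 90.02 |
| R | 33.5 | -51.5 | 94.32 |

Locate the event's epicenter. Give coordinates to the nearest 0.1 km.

-56.9 km east, -24.6 km north

Circle about each station: (x + 9.9)² + (y − 73.7)² = 108.96²; (x + 83.5)² + (y − 61.4)² = 90.02²; (x − 33.5)² + (y + 51.5)² = 94.32².
Subtracting pairs of circle equations eliminates x²+y² and gives linear equations (the radical axes):
-147.2 x − 24.6 y = 8981.19
86.8 x − 250.4 y = 1220.82
Solving the 2×2 system: x ≈ -56.9, y ≈ -24.6 km.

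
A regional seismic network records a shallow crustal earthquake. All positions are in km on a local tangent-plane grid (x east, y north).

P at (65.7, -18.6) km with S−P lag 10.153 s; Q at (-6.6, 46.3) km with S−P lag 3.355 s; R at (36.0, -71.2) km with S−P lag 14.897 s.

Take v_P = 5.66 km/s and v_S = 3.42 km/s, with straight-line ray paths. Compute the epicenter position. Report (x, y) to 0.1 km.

Distance from S−P lag: d = Δt · v_P v_S / (v_P − v_S) = Δt · (5.66·3.42)/(5.66−3.42) ≈ 8.6416·Δt.
So d_P = 87.74, d_Q = 28.99, d_R = 128.73 km.
Circle about each station: (x − 65.7)² + (y + 18.6)² = 87.74²; (x + 6.6)² + (y − 46.3)² = 28.99²; (x − 36.0)² + (y + 71.2)² = 128.73².
Subtracting pairs of circle equations eliminates x²+y² and gives linear equations (the radical axes):
-144.6 x + 129.8 y = 4382.69
-59.4 x − 105.2 y = -7170.12
Solving the 2×2 system: x ≈ 20.5, y ≈ 56.6 km.

x ≈ 20.5 km, y ≈ 56.6 km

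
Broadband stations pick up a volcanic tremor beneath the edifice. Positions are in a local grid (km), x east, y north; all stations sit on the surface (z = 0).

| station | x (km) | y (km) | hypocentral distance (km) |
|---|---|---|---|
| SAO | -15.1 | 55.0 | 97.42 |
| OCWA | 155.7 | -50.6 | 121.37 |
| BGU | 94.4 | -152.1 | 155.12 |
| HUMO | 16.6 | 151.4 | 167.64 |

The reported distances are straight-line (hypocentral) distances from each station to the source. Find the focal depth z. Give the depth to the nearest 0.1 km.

depth ≈ 37.6 km

Each station gives a sphere (x−x_i)² + (y−y_i)² + z² = d_i² (stations at z=0).
Subtracting the SAO sphere from OCWA and BGU: z² cancels, leaving linear equations in x and y:
341.6 x − 211.2 y = 18309.82
219.0 x − 414.2 y = 14221.20
Solving: x ≈ 48.094, y ≈ -8.905 km (keep extra digits for the depth step; rounded: 48.1, -8.9).
Then from the SAO sphere: z² = 97.42² − (x + 15.1)² − (y − 55.0)² with x = 48.094, y = -8.905, so z ≈ 37.594 ≈ 37.6 km.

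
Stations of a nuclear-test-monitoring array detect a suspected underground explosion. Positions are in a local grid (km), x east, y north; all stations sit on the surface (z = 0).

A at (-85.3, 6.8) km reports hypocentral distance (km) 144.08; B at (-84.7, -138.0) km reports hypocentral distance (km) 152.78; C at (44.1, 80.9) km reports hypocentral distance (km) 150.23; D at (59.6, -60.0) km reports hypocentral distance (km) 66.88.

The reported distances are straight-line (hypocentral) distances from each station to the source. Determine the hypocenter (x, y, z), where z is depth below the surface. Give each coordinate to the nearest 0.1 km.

x ≈ 29.7 km, y ≈ -56.2 km, depth ≈ 59.7 km

Each station gives a sphere (x−x_i)² + (y−y_i)² + z² = d_i² (stations at z=0).
Subtracting the A sphere from B and C: z² cancels, leaving linear equations in x and y:
1.2 x − 289.6 y = 16313.08
258.8 x + 148.2 y = -642.72
Solving: x ≈ 29.703, y ≈ -56.207 km (keep extra digits for the depth step; rounded: 29.7, -56.2).
Then from the A sphere: z² = 144.08² − (x + 85.3)² − (y − 6.8)² with x = 29.703, y = -56.207, so z ≈ 59.695 ≈ 59.7 km.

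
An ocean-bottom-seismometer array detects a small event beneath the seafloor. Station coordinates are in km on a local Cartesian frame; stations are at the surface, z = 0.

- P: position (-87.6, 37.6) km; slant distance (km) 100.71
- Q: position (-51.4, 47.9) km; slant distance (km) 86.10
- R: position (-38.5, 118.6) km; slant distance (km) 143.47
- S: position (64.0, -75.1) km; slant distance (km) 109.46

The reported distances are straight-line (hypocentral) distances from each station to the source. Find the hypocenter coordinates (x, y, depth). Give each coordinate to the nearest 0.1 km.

Each station gives a sphere (x−x_i)² + (y−y_i)² + z² = d_i² (stations at z=0).
Subtracting the P sphere from Q and R: z² cancels, leaving linear equations in x and y:
72.4 x + 20.6 y = -1421.86
98.2 x + 162.0 y = -3980.45
Solving: x ≈ -15.284, y ≈ -15.306 km (keep extra digits for the depth step; rounded: -15.3, -15.3).
Then from the P sphere: z² = 100.71² − (x + 87.6)² − (y − 37.6)² with x = -15.284, y = -15.306, so z ≈ 45.977 ≈ 46.0 km.
Check against S (with the unrounded solution): distance 109.43 ≈ 109.46 km. ✓

x ≈ -15.3 km, y ≈ -15.3 km, depth ≈ 46.0 km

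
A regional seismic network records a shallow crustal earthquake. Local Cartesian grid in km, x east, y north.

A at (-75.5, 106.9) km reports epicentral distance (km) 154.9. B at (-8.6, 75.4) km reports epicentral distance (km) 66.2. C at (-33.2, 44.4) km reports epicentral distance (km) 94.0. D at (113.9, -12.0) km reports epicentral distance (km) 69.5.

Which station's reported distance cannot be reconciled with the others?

B

Solve using three stations at a time. Using A, C, D (subtract circle equations pairwise → linear system) gives (x, y) ≈ (59.9, 31.7).
Distances from that point to each station vs reported:
  A: calculated 154.9 vs reported 154.9 → residual 0.0 km
  B: calculated 81.3 vs reported 66.2 → residual 15.1 km
  C: calculated 94.0 vs reported 94.0 → residual 0.0 km
  D: calculated 69.5 vs reported 69.5 → residual 0.0 km
A, C, D are mutually consistent (residuals ≈ 0); B is off by 15.1 km.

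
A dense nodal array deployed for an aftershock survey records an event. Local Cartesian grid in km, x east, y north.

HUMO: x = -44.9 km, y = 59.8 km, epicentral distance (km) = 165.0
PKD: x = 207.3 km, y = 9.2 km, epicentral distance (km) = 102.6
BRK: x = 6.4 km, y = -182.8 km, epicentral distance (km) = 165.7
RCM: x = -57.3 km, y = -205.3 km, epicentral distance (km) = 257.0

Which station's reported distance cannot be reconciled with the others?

Solve using three stations at a time. Using HUMO, PKD, RCM (subtract circle equations pairwise → linear system) gives (x, y) ≈ (106.0, -6.9).
Distances from that point to each station vs reported:
  HUMO: calculated 165.0 vs reported 165.0 → residual 0.0 km
  PKD: calculated 102.6 vs reported 102.6 → residual 0.0 km
  BRK: calculated 202.2 vs reported 165.7 → residual 36.5 km
  RCM: calculated 257.0 vs reported 257.0 → residual 0.0 km
HUMO, PKD, RCM are mutually consistent (residuals ≈ 0); BRK is off by 36.5 km.

BRK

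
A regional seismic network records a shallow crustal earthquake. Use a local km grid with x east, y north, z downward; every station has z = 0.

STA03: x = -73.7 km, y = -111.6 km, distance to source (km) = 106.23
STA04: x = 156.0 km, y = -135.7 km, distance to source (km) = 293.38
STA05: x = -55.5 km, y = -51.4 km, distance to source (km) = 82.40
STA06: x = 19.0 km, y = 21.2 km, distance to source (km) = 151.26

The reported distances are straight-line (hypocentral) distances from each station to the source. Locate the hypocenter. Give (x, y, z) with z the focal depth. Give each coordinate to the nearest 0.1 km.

Each station gives a sphere (x−x_i)² + (y−y_i)² + z² = d_i² (stations at z=0).
Subtracting the STA03 sphere from STA04 and STA05: z² cancels, leaving linear equations in x and y:
459.4 x − 48.2 y = -49922.77
36.4 x + 120.4 y = -7668.99
Solving: x ≈ -111.806, y ≈ -29.894 km (keep extra digits for the depth step; rounded: -111.8, -29.9).
Then from the STA03 sphere: z² = 106.23² − (x + 73.7)² − (y + 111.6)² with x = -111.806, y = -29.894, so z ≈ 56.186 ≈ 56.2 km.
Check against STA06 (with the unrounded solution): distance 151.25 ≈ 151.26 km. ✓

(-111.8, -29.9, 56.2)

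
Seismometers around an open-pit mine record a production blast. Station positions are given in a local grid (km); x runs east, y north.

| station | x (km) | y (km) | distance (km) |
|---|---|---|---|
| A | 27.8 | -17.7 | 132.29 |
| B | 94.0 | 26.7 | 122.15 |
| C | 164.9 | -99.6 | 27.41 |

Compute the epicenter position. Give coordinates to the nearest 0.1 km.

(141.1, -86.0)

Circle about each station: (x − 27.8)² + (y + 17.7)² = 132.29²; (x − 94.0)² + (y − 26.7)² = 122.15²; (x − 164.9)² + (y + 99.6)² = 27.41².
Subtracting pairs of circle equations eliminates x²+y² and gives linear equations (the radical axes):
132.4 x + 88.8 y = 11042.78
274.2 x − 163.8 y = 52775.38
Solving the 2×2 system: x ≈ 141.1, y ≈ -86.0 km.
Check against A (with the unrounded x, y): √((x − 27.8)²+(y + 17.7)²) = 132.29 ≈ 132.29 km. ✓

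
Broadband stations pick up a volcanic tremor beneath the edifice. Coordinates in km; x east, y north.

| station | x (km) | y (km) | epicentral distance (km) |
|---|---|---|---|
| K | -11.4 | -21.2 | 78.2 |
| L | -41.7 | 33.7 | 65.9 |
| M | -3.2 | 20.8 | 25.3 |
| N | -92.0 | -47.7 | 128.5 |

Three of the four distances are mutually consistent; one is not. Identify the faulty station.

Solve using three stations at a time. Using L, M, N (subtract circle equations pairwise → linear system) gives (x, y) ≈ (21.0, 13.5).
Distances from that point to each station vs reported:
  K: calculated 47.5 vs reported 78.2 → residual 30.7 km
  L: calculated 65.9 vs reported 65.9 → residual 0.0 km
  M: calculated 25.3 vs reported 25.3 → residual 0.0 km
  N: calculated 128.5 vs reported 128.5 → residual 0.0 km
L, M, N are mutually consistent (residuals ≈ 0); K is off by 30.7 km.

K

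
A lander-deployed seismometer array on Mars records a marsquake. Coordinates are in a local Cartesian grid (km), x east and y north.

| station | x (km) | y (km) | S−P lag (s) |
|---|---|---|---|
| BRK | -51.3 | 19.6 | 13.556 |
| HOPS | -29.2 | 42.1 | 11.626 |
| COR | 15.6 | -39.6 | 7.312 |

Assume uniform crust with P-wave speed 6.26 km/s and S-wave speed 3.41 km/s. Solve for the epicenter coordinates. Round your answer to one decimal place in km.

x ≈ 49.0 km, y ≈ 3.8 km

Distance from S−P lag: d = Δt · v_P v_S / (v_P − v_S) = Δt · (6.26·3.41)/(6.26−3.41) ≈ 7.4900·Δt.
So d_BRK = 101.53, d_HOPS = 87.08, d_COR = 54.77 km.
Circle about each station: (x + 51.3)² + (y − 19.6)² = 101.53²; (x + 29.2)² + (y − 42.1)² = 87.08²; (x − 15.6)² + (y + 39.6)² = 54.77².
Subtracting the BRK equation from the HOPS and COR equations removes the quadratic terms:
44.2 x + 45.0 y = 2334.61
133.8 x − 118.4 y = 6104.26
Solving the 2×2 system: x ≈ 49.0, y ≈ 3.8 km.
Check against BRK (with the unrounded x, y): √((x + 51.3)²+(y − 19.6)²) = 101.51 ≈ 101.53 km. ✓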